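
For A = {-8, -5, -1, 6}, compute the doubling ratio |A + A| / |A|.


|A| = 4.
Compute A + A by enumerating all 16 pairs.
A + A = {-16, -13, -10, -9, -6, -2, 1, 5, 12}, so |A + A| = 9.
K = |A + A| / |A| = 9/4 (already in lowest terms) ≈ 2.2500.
Reference: AP of size 4 gives K = 7/4 ≈ 1.7500; a fully generic set of size 4 gives K ≈ 2.5000.

|A| = 4, |A + A| = 9, K = 9/4.


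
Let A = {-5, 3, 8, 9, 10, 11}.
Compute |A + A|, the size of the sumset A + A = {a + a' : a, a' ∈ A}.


A + A = {a + a' : a, a' ∈ A}; |A| = 6.
General bounds: 2|A| - 1 ≤ |A + A| ≤ |A|(|A|+1)/2, i.e. 11 ≤ |A + A| ≤ 21.
Lower bound 2|A|-1 is attained iff A is an arithmetic progression.
Enumerate sums a + a' for a ≤ a' (symmetric, so this suffices):
a = -5: -5+-5=-10, -5+3=-2, -5+8=3, -5+9=4, -5+10=5, -5+11=6
a = 3: 3+3=6, 3+8=11, 3+9=12, 3+10=13, 3+11=14
a = 8: 8+8=16, 8+9=17, 8+10=18, 8+11=19
a = 9: 9+9=18, 9+10=19, 9+11=20
a = 10: 10+10=20, 10+11=21
a = 11: 11+11=22
Distinct sums: {-10, -2, 3, 4, 5, 6, 11, 12, 13, 14, 16, 17, 18, 19, 20, 21, 22}
|A + A| = 17

|A + A| = 17


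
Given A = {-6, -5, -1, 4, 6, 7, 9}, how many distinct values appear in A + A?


A + A = {a + a' : a, a' ∈ A}; |A| = 7.
General bounds: 2|A| - 1 ≤ |A + A| ≤ |A|(|A|+1)/2, i.e. 13 ≤ |A + A| ≤ 28.
Lower bound 2|A|-1 is attained iff A is an arithmetic progression.
Enumerate sums a + a' for a ≤ a' (symmetric, so this suffices):
a = -6: -6+-6=-12, -6+-5=-11, -6+-1=-7, -6+4=-2, -6+6=0, -6+7=1, -6+9=3
a = -5: -5+-5=-10, -5+-1=-6, -5+4=-1, -5+6=1, -5+7=2, -5+9=4
a = -1: -1+-1=-2, -1+4=3, -1+6=5, -1+7=6, -1+9=8
a = 4: 4+4=8, 4+6=10, 4+7=11, 4+9=13
a = 6: 6+6=12, 6+7=13, 6+9=15
a = 7: 7+7=14, 7+9=16
a = 9: 9+9=18
Distinct sums: {-12, -11, -10, -7, -6, -2, -1, 0, 1, 2, 3, 4, 5, 6, 8, 10, 11, 12, 13, 14, 15, 16, 18}
|A + A| = 23

|A + A| = 23


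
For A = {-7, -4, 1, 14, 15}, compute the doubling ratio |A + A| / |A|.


|A| = 5.
Compute A + A by enumerating all 25 pairs.
A + A = {-14, -11, -8, -6, -3, 2, 7, 8, 10, 11, 15, 16, 28, 29, 30}, so |A + A| = 15.
K = |A + A| / |A| = 15/5 = 3/1 ≈ 3.0000.
Reference: AP of size 5 gives K = 9/5 ≈ 1.8000; a fully generic set of size 5 gives K ≈ 3.0000.

|A| = 5, |A + A| = 15, K = 15/5 = 3/1.


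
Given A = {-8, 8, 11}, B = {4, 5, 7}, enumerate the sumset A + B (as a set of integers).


A + B = {a + b : a ∈ A, b ∈ B}.
Enumerate all |A|·|B| = 3·3 = 9 pairs (a, b) and collect distinct sums.
a = -8: -8+4=-4, -8+5=-3, -8+7=-1
a = 8: 8+4=12, 8+5=13, 8+7=15
a = 11: 11+4=15, 11+5=16, 11+7=18
Collecting distinct sums: A + B = {-4, -3, -1, 12, 13, 15, 16, 18}
|A + B| = 8

A + B = {-4, -3, -1, 12, 13, 15, 16, 18}


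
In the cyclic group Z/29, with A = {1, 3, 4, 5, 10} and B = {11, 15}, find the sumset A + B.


Work in Z/29Z: reduce every sum a + b modulo 29.
Enumerate all 10 pairs:
a = 1: 1+11=12, 1+15=16
a = 3: 3+11=14, 3+15=18
a = 4: 4+11=15, 4+15=19
a = 5: 5+11=16, 5+15=20
a = 10: 10+11=21, 10+15=25
Distinct residues collected: {12, 14, 15, 16, 18, 19, 20, 21, 25}
|A + B| = 9 (out of 29 total residues).

A + B = {12, 14, 15, 16, 18, 19, 20, 21, 25}


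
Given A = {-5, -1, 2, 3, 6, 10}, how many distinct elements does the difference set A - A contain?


A - A = {a - a' : a, a' ∈ A}; |A| = 6.
Bounds: 2|A|-1 ≤ |A - A| ≤ |A|² - |A| + 1, i.e. 11 ≤ |A - A| ≤ 31.
Note: 0 ∈ A - A always (from a - a). The set is symmetric: if d ∈ A - A then -d ∈ A - A.
Enumerate nonzero differences d = a - a' with a > a' (then include -d):
Positive differences: {1, 3, 4, 7, 8, 11, 15}
Full difference set: {0} ∪ (positive diffs) ∪ (negative diffs).
|A - A| = 1 + 2·7 = 15 (matches direct enumeration: 15).

|A - A| = 15


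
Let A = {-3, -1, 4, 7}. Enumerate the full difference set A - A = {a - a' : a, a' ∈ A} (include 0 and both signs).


A - A = {a - a' : a, a' ∈ A}.
Compute a - a' for each ordered pair (a, a'):
a = -3: -3--3=0, -3--1=-2, -3-4=-7, -3-7=-10
a = -1: -1--3=2, -1--1=0, -1-4=-5, -1-7=-8
a = 4: 4--3=7, 4--1=5, 4-4=0, 4-7=-3
a = 7: 7--3=10, 7--1=8, 7-4=3, 7-7=0
Collecting distinct values (and noting 0 appears from a-a):
A - A = {-10, -8, -7, -5, -3, -2, 0, 2, 3, 5, 7, 8, 10}
|A - A| = 13

A - A = {-10, -8, -7, -5, -3, -2, 0, 2, 3, 5, 7, 8, 10}


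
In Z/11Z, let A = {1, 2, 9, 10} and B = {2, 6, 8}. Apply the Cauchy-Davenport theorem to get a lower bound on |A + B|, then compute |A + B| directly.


Cauchy-Davenport: |A + B| ≥ min(p, |A| + |B| - 1) for A, B nonempty in Z/pZ.
|A| = 4, |B| = 3, p = 11.
CD lower bound = min(11, 4 + 3 - 1) = min(11, 6) = 6.
Compute A + B mod 11 directly:
a = 1: 1+2=3, 1+6=7, 1+8=9
a = 2: 2+2=4, 2+6=8, 2+8=10
a = 9: 9+2=0, 9+6=4, 9+8=6
a = 10: 10+2=1, 10+6=5, 10+8=7
A + B = {0, 1, 3, 4, 5, 6, 7, 8, 9, 10}, so |A + B| = 10.
Verify: 10 ≥ 6? Yes ✓.

CD lower bound = 6, actual |A + B| = 10.


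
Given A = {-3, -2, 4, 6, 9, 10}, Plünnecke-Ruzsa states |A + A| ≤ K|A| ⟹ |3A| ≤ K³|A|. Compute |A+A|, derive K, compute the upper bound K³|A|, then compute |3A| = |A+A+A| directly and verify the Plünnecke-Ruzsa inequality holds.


|A| = 6.
Step 1: Compute A + A by enumerating all 36 pairs.
A + A = {-6, -5, -4, 1, 2, 3, 4, 6, 7, 8, 10, 12, 13, 14, 15, 16, 18, 19, 20}, so |A + A| = 19.
Step 2: Doubling constant K = |A + A|/|A| = 19/6 = 19/6 ≈ 3.1667.
Step 3: Plünnecke-Ruzsa gives |3A| ≤ K³·|A| = (3.1667)³ · 6 ≈ 190.5278.
Step 4: Compute 3A = A + A + A directly by enumerating all triples (a,b,c) ∈ A³; |3A| = 37.
Step 5: Check 37 ≤ 190.5278? Yes ✓.

K = 19/6, Plünnecke-Ruzsa bound K³|A| ≈ 190.5278, |3A| = 37, inequality holds.


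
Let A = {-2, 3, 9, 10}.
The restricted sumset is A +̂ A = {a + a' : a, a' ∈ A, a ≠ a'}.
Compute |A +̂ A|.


Restricted sumset: A +̂ A = {a + a' : a ∈ A, a' ∈ A, a ≠ a'}.
Equivalently, take A + A and drop any sum 2a that is achievable ONLY as a + a for a ∈ A (i.e. sums representable only with equal summands).
Enumerate pairs (a, a') with a < a' (symmetric, so each unordered pair gives one sum; this covers all a ≠ a'):
  -2 + 3 = 1
  -2 + 9 = 7
  -2 + 10 = 8
  3 + 9 = 12
  3 + 10 = 13
  9 + 10 = 19
Collected distinct sums: {1, 7, 8, 12, 13, 19}
|A +̂ A| = 6
(Reference bound: |A +̂ A| ≥ 2|A| - 3 for |A| ≥ 2, with |A| = 4 giving ≥ 5.)

|A +̂ A| = 6


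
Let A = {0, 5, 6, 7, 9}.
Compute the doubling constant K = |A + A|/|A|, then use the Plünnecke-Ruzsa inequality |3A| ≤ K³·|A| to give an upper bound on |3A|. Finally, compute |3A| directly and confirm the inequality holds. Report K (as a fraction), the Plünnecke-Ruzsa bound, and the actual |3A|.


|A| = 5.
Step 1: Compute A + A by enumerating all 25 pairs.
A + A = {0, 5, 6, 7, 9, 10, 11, 12, 13, 14, 15, 16, 18}, so |A + A| = 13.
Step 2: Doubling constant K = |A + A|/|A| = 13/5 = 13/5 ≈ 2.6000.
Step 3: Plünnecke-Ruzsa gives |3A| ≤ K³·|A| = (2.6000)³ · 5 ≈ 87.8800.
Step 4: Compute 3A = A + A + A directly by enumerating all triples (a,b,c) ∈ A³; |3A| = 22.
Step 5: Check 22 ≤ 87.8800? Yes ✓.

K = 13/5, Plünnecke-Ruzsa bound K³|A| ≈ 87.8800, |3A| = 22, inequality holds.


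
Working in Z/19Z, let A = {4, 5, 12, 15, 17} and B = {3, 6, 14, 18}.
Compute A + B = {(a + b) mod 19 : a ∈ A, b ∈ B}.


Work in Z/19Z: reduce every sum a + b modulo 19.
Enumerate all 20 pairs:
a = 4: 4+3=7, 4+6=10, 4+14=18, 4+18=3
a = 5: 5+3=8, 5+6=11, 5+14=0, 5+18=4
a = 12: 12+3=15, 12+6=18, 12+14=7, 12+18=11
a = 15: 15+3=18, 15+6=2, 15+14=10, 15+18=14
a = 17: 17+3=1, 17+6=4, 17+14=12, 17+18=16
Distinct residues collected: {0, 1, 2, 3, 4, 7, 8, 10, 11, 12, 14, 15, 16, 18}
|A + B| = 14 (out of 19 total residues).

A + B = {0, 1, 2, 3, 4, 7, 8, 10, 11, 12, 14, 15, 16, 18}


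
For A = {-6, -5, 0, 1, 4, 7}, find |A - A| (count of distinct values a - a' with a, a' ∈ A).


A - A = {a - a' : a, a' ∈ A}; |A| = 6.
Bounds: 2|A|-1 ≤ |A - A| ≤ |A|² - |A| + 1, i.e. 11 ≤ |A - A| ≤ 31.
Note: 0 ∈ A - A always (from a - a). The set is symmetric: if d ∈ A - A then -d ∈ A - A.
Enumerate nonzero differences d = a - a' with a > a' (then include -d):
Positive differences: {1, 3, 4, 5, 6, 7, 9, 10, 12, 13}
Full difference set: {0} ∪ (positive diffs) ∪ (negative diffs).
|A - A| = 1 + 2·10 = 21 (matches direct enumeration: 21).

|A - A| = 21


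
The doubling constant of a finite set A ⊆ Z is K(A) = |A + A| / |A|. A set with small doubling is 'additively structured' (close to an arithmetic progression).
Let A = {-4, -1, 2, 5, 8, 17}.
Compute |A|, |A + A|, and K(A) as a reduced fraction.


|A| = 6.
Compute A + A by enumerating all 36 pairs.
A + A = {-8, -5, -2, 1, 4, 7, 10, 13, 16, 19, 22, 25, 34}, so |A + A| = 13.
K = |A + A| / |A| = 13/6 (already in lowest terms) ≈ 2.1667.
Reference: AP of size 6 gives K = 11/6 ≈ 1.8333; a fully generic set of size 6 gives K ≈ 3.5000.

|A| = 6, |A + A| = 13, K = 13/6.


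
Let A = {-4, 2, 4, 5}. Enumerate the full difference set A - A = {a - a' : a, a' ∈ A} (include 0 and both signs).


A - A = {a - a' : a, a' ∈ A}.
Compute a - a' for each ordered pair (a, a'):
a = -4: -4--4=0, -4-2=-6, -4-4=-8, -4-5=-9
a = 2: 2--4=6, 2-2=0, 2-4=-2, 2-5=-3
a = 4: 4--4=8, 4-2=2, 4-4=0, 4-5=-1
a = 5: 5--4=9, 5-2=3, 5-4=1, 5-5=0
Collecting distinct values (and noting 0 appears from a-a):
A - A = {-9, -8, -6, -3, -2, -1, 0, 1, 2, 3, 6, 8, 9}
|A - A| = 13

A - A = {-9, -8, -6, -3, -2, -1, 0, 1, 2, 3, 6, 8, 9}


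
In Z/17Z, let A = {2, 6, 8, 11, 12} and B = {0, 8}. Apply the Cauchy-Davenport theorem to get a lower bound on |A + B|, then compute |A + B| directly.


Cauchy-Davenport: |A + B| ≥ min(p, |A| + |B| - 1) for A, B nonempty in Z/pZ.
|A| = 5, |B| = 2, p = 17.
CD lower bound = min(17, 5 + 2 - 1) = min(17, 6) = 6.
Compute A + B mod 17 directly:
a = 2: 2+0=2, 2+8=10
a = 6: 6+0=6, 6+8=14
a = 8: 8+0=8, 8+8=16
a = 11: 11+0=11, 11+8=2
a = 12: 12+0=12, 12+8=3
A + B = {2, 3, 6, 8, 10, 11, 12, 14, 16}, so |A + B| = 9.
Verify: 9 ≥ 6? Yes ✓.

CD lower bound = 6, actual |A + B| = 9.


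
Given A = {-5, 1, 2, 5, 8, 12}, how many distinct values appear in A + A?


A + A = {a + a' : a, a' ∈ A}; |A| = 6.
General bounds: 2|A| - 1 ≤ |A + A| ≤ |A|(|A|+1)/2, i.e. 11 ≤ |A + A| ≤ 21.
Lower bound 2|A|-1 is attained iff A is an arithmetic progression.
Enumerate sums a + a' for a ≤ a' (symmetric, so this suffices):
a = -5: -5+-5=-10, -5+1=-4, -5+2=-3, -5+5=0, -5+8=3, -5+12=7
a = 1: 1+1=2, 1+2=3, 1+5=6, 1+8=9, 1+12=13
a = 2: 2+2=4, 2+5=7, 2+8=10, 2+12=14
a = 5: 5+5=10, 5+8=13, 5+12=17
a = 8: 8+8=16, 8+12=20
a = 12: 12+12=24
Distinct sums: {-10, -4, -3, 0, 2, 3, 4, 6, 7, 9, 10, 13, 14, 16, 17, 20, 24}
|A + A| = 17

|A + A| = 17


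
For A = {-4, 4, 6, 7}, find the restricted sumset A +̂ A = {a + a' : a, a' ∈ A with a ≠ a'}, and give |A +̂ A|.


Restricted sumset: A +̂ A = {a + a' : a ∈ A, a' ∈ A, a ≠ a'}.
Equivalently, take A + A and drop any sum 2a that is achievable ONLY as a + a for a ∈ A (i.e. sums representable only with equal summands).
Enumerate pairs (a, a') with a < a' (symmetric, so each unordered pair gives one sum; this covers all a ≠ a'):
  -4 + 4 = 0
  -4 + 6 = 2
  -4 + 7 = 3
  4 + 6 = 10
  4 + 7 = 11
  6 + 7 = 13
Collected distinct sums: {0, 2, 3, 10, 11, 13}
|A +̂ A| = 6
(Reference bound: |A +̂ A| ≥ 2|A| - 3 for |A| ≥ 2, with |A| = 4 giving ≥ 5.)

|A +̂ A| = 6


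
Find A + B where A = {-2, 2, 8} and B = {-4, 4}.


A + B = {a + b : a ∈ A, b ∈ B}.
Enumerate all |A|·|B| = 3·2 = 6 pairs (a, b) and collect distinct sums.
a = -2: -2+-4=-6, -2+4=2
a = 2: 2+-4=-2, 2+4=6
a = 8: 8+-4=4, 8+4=12
Collecting distinct sums: A + B = {-6, -2, 2, 4, 6, 12}
|A + B| = 6

A + B = {-6, -2, 2, 4, 6, 12}


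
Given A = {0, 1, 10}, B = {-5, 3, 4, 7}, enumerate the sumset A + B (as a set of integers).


A + B = {a + b : a ∈ A, b ∈ B}.
Enumerate all |A|·|B| = 3·4 = 12 pairs (a, b) and collect distinct sums.
a = 0: 0+-5=-5, 0+3=3, 0+4=4, 0+7=7
a = 1: 1+-5=-4, 1+3=4, 1+4=5, 1+7=8
a = 10: 10+-5=5, 10+3=13, 10+4=14, 10+7=17
Collecting distinct sums: A + B = {-5, -4, 3, 4, 5, 7, 8, 13, 14, 17}
|A + B| = 10

A + B = {-5, -4, 3, 4, 5, 7, 8, 13, 14, 17}


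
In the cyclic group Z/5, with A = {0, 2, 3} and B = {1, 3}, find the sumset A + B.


Work in Z/5Z: reduce every sum a + b modulo 5.
Enumerate all 6 pairs:
a = 0: 0+1=1, 0+3=3
a = 2: 2+1=3, 2+3=0
a = 3: 3+1=4, 3+3=1
Distinct residues collected: {0, 1, 3, 4}
|A + B| = 4 (out of 5 total residues).

A + B = {0, 1, 3, 4}


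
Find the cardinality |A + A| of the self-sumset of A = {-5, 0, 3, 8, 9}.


A + A = {a + a' : a, a' ∈ A}; |A| = 5.
General bounds: 2|A| - 1 ≤ |A + A| ≤ |A|(|A|+1)/2, i.e. 9 ≤ |A + A| ≤ 15.
Lower bound 2|A|-1 is attained iff A is an arithmetic progression.
Enumerate sums a + a' for a ≤ a' (symmetric, so this suffices):
a = -5: -5+-5=-10, -5+0=-5, -5+3=-2, -5+8=3, -5+9=4
a = 0: 0+0=0, 0+3=3, 0+8=8, 0+9=9
a = 3: 3+3=6, 3+8=11, 3+9=12
a = 8: 8+8=16, 8+9=17
a = 9: 9+9=18
Distinct sums: {-10, -5, -2, 0, 3, 4, 6, 8, 9, 11, 12, 16, 17, 18}
|A + A| = 14

|A + A| = 14


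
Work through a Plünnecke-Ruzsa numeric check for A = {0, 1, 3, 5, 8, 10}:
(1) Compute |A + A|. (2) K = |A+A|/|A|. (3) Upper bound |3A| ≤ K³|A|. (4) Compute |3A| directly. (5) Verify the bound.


|A| = 6.
Step 1: Compute A + A by enumerating all 36 pairs.
A + A = {0, 1, 2, 3, 4, 5, 6, 8, 9, 10, 11, 13, 15, 16, 18, 20}, so |A + A| = 16.
Step 2: Doubling constant K = |A + A|/|A| = 16/6 = 16/6 ≈ 2.6667.
Step 3: Plünnecke-Ruzsa gives |3A| ≤ K³·|A| = (2.6667)³ · 6 ≈ 113.7778.
Step 4: Compute 3A = A + A + A directly by enumerating all triples (a,b,c) ∈ A³; |3A| = 28.
Step 5: Check 28 ≤ 113.7778? Yes ✓.

K = 16/6, Plünnecke-Ruzsa bound K³|A| ≈ 113.7778, |3A| = 28, inequality holds.


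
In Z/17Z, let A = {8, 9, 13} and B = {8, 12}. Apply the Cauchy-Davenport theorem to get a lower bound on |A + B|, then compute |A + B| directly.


Cauchy-Davenport: |A + B| ≥ min(p, |A| + |B| - 1) for A, B nonempty in Z/pZ.
|A| = 3, |B| = 2, p = 17.
CD lower bound = min(17, 3 + 2 - 1) = min(17, 4) = 4.
Compute A + B mod 17 directly:
a = 8: 8+8=16, 8+12=3
a = 9: 9+8=0, 9+12=4
a = 13: 13+8=4, 13+12=8
A + B = {0, 3, 4, 8, 16}, so |A + B| = 5.
Verify: 5 ≥ 4? Yes ✓.

CD lower bound = 4, actual |A + B| = 5.


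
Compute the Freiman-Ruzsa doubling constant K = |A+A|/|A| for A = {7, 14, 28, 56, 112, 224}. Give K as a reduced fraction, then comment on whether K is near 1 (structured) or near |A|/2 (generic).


|A| = 6.
Compute A + A by enumerating all 36 pairs.
A + A = {14, 21, 28, 35, 42, 56, 63, 70, 84, 112, 119, 126, 140, 168, 224, 231, 238, 252, 280, 336, 448}, so |A + A| = 21.
K = |A + A| / |A| = 21/6 = 7/2 ≈ 3.5000.
Reference: AP of size 6 gives K = 11/6 ≈ 1.8333; a fully generic set of size 6 gives K ≈ 3.5000.

|A| = 6, |A + A| = 21, K = 21/6 = 7/2.


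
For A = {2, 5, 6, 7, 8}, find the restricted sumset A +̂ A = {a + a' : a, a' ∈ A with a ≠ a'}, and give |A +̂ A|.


Restricted sumset: A +̂ A = {a + a' : a ∈ A, a' ∈ A, a ≠ a'}.
Equivalently, take A + A and drop any sum 2a that is achievable ONLY as a + a for a ∈ A (i.e. sums representable only with equal summands).
Enumerate pairs (a, a') with a < a' (symmetric, so each unordered pair gives one sum; this covers all a ≠ a'):
  2 + 5 = 7
  2 + 6 = 8
  2 + 7 = 9
  2 + 8 = 10
  5 + 6 = 11
  5 + 7 = 12
  5 + 8 = 13
  6 + 7 = 13
  6 + 8 = 14
  7 + 8 = 15
Collected distinct sums: {7, 8, 9, 10, 11, 12, 13, 14, 15}
|A +̂ A| = 9
(Reference bound: |A +̂ A| ≥ 2|A| - 3 for |A| ≥ 2, with |A| = 5 giving ≥ 7.)

|A +̂ A| = 9


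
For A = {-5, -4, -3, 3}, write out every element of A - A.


A - A = {a - a' : a, a' ∈ A}.
Compute a - a' for each ordered pair (a, a'):
a = -5: -5--5=0, -5--4=-1, -5--3=-2, -5-3=-8
a = -4: -4--5=1, -4--4=0, -4--3=-1, -4-3=-7
a = -3: -3--5=2, -3--4=1, -3--3=0, -3-3=-6
a = 3: 3--5=8, 3--4=7, 3--3=6, 3-3=0
Collecting distinct values (and noting 0 appears from a-a):
A - A = {-8, -7, -6, -2, -1, 0, 1, 2, 6, 7, 8}
|A - A| = 11

A - A = {-8, -7, -6, -2, -1, 0, 1, 2, 6, 7, 8}


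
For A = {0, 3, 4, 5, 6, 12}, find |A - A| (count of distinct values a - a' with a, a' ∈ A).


A - A = {a - a' : a, a' ∈ A}; |A| = 6.
Bounds: 2|A|-1 ≤ |A - A| ≤ |A|² - |A| + 1, i.e. 11 ≤ |A - A| ≤ 31.
Note: 0 ∈ A - A always (from a - a). The set is symmetric: if d ∈ A - A then -d ∈ A - A.
Enumerate nonzero differences d = a - a' with a > a' (then include -d):
Positive differences: {1, 2, 3, 4, 5, 6, 7, 8, 9, 12}
Full difference set: {0} ∪ (positive diffs) ∪ (negative diffs).
|A - A| = 1 + 2·10 = 21 (matches direct enumeration: 21).

|A - A| = 21


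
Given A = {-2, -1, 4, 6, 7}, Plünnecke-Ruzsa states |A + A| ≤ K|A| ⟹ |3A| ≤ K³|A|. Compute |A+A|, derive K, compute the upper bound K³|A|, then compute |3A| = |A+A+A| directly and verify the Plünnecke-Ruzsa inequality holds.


|A| = 5.
Step 1: Compute A + A by enumerating all 25 pairs.
A + A = {-4, -3, -2, 2, 3, 4, 5, 6, 8, 10, 11, 12, 13, 14}, so |A + A| = 14.
Step 2: Doubling constant K = |A + A|/|A| = 14/5 = 14/5 ≈ 2.8000.
Step 3: Plünnecke-Ruzsa gives |3A| ≤ K³·|A| = (2.8000)³ · 5 ≈ 109.7600.
Step 4: Compute 3A = A + A + A directly by enumerating all triples (a,b,c) ∈ A³; |3A| = 26.
Step 5: Check 26 ≤ 109.7600? Yes ✓.

K = 14/5, Plünnecke-Ruzsa bound K³|A| ≈ 109.7600, |3A| = 26, inequality holds.


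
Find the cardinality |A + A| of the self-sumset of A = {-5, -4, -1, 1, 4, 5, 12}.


A + A = {a + a' : a, a' ∈ A}; |A| = 7.
General bounds: 2|A| - 1 ≤ |A + A| ≤ |A|(|A|+1)/2, i.e. 13 ≤ |A + A| ≤ 28.
Lower bound 2|A|-1 is attained iff A is an arithmetic progression.
Enumerate sums a + a' for a ≤ a' (symmetric, so this suffices):
a = -5: -5+-5=-10, -5+-4=-9, -5+-1=-6, -5+1=-4, -5+4=-1, -5+5=0, -5+12=7
a = -4: -4+-4=-8, -4+-1=-5, -4+1=-3, -4+4=0, -4+5=1, -4+12=8
a = -1: -1+-1=-2, -1+1=0, -1+4=3, -1+5=4, -1+12=11
a = 1: 1+1=2, 1+4=5, 1+5=6, 1+12=13
a = 4: 4+4=8, 4+5=9, 4+12=16
a = 5: 5+5=10, 5+12=17
a = 12: 12+12=24
Distinct sums: {-10, -9, -8, -6, -5, -4, -3, -2, -1, 0, 1, 2, 3, 4, 5, 6, 7, 8, 9, 10, 11, 13, 16, 17, 24}
|A + A| = 25

|A + A| = 25


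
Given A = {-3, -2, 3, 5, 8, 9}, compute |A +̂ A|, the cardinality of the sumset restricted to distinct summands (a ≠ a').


Restricted sumset: A +̂ A = {a + a' : a ∈ A, a' ∈ A, a ≠ a'}.
Equivalently, take A + A and drop any sum 2a that is achievable ONLY as a + a for a ∈ A (i.e. sums representable only with equal summands).
Enumerate pairs (a, a') with a < a' (symmetric, so each unordered pair gives one sum; this covers all a ≠ a'):
  -3 + -2 = -5
  -3 + 3 = 0
  -3 + 5 = 2
  -3 + 8 = 5
  -3 + 9 = 6
  -2 + 3 = 1
  -2 + 5 = 3
  -2 + 8 = 6
  -2 + 9 = 7
  3 + 5 = 8
  3 + 8 = 11
  3 + 9 = 12
  5 + 8 = 13
  5 + 9 = 14
  8 + 9 = 17
Collected distinct sums: {-5, 0, 1, 2, 3, 5, 6, 7, 8, 11, 12, 13, 14, 17}
|A +̂ A| = 14
(Reference bound: |A +̂ A| ≥ 2|A| - 3 for |A| ≥ 2, with |A| = 6 giving ≥ 9.)

|A +̂ A| = 14


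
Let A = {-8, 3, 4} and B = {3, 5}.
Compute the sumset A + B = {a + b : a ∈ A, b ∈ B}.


A + B = {a + b : a ∈ A, b ∈ B}.
Enumerate all |A|·|B| = 3·2 = 6 pairs (a, b) and collect distinct sums.
a = -8: -8+3=-5, -8+5=-3
a = 3: 3+3=6, 3+5=8
a = 4: 4+3=7, 4+5=9
Collecting distinct sums: A + B = {-5, -3, 6, 7, 8, 9}
|A + B| = 6

A + B = {-5, -3, 6, 7, 8, 9}


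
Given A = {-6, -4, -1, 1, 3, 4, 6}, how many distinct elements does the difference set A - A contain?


A - A = {a - a' : a, a' ∈ A}; |A| = 7.
Bounds: 2|A|-1 ≤ |A - A| ≤ |A|² - |A| + 1, i.e. 13 ≤ |A - A| ≤ 43.
Note: 0 ∈ A - A always (from a - a). The set is symmetric: if d ∈ A - A then -d ∈ A - A.
Enumerate nonzero differences d = a - a' with a > a' (then include -d):
Positive differences: {1, 2, 3, 4, 5, 7, 8, 9, 10, 12}
Full difference set: {0} ∪ (positive diffs) ∪ (negative diffs).
|A - A| = 1 + 2·10 = 21 (matches direct enumeration: 21).

|A - A| = 21


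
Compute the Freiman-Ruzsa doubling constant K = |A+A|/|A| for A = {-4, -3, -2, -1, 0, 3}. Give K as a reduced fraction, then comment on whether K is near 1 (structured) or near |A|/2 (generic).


|A| = 6.
Compute A + A by enumerating all 36 pairs.
A + A = {-8, -7, -6, -5, -4, -3, -2, -1, 0, 1, 2, 3, 6}, so |A + A| = 13.
K = |A + A| / |A| = 13/6 (already in lowest terms) ≈ 2.1667.
Reference: AP of size 6 gives K = 11/6 ≈ 1.8333; a fully generic set of size 6 gives K ≈ 3.5000.

|A| = 6, |A + A| = 13, K = 13/6.


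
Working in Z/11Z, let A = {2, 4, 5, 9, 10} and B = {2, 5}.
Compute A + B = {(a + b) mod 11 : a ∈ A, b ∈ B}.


Work in Z/11Z: reduce every sum a + b modulo 11.
Enumerate all 10 pairs:
a = 2: 2+2=4, 2+5=7
a = 4: 4+2=6, 4+5=9
a = 5: 5+2=7, 5+5=10
a = 9: 9+2=0, 9+5=3
a = 10: 10+2=1, 10+5=4
Distinct residues collected: {0, 1, 3, 4, 6, 7, 9, 10}
|A + B| = 8 (out of 11 total residues).

A + B = {0, 1, 3, 4, 6, 7, 9, 10}


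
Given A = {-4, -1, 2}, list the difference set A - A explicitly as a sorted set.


A - A = {a - a' : a, a' ∈ A}.
Compute a - a' for each ordered pair (a, a'):
a = -4: -4--4=0, -4--1=-3, -4-2=-6
a = -1: -1--4=3, -1--1=0, -1-2=-3
a = 2: 2--4=6, 2--1=3, 2-2=0
Collecting distinct values (and noting 0 appears from a-a):
A - A = {-6, -3, 0, 3, 6}
|A - A| = 5

A - A = {-6, -3, 0, 3, 6}


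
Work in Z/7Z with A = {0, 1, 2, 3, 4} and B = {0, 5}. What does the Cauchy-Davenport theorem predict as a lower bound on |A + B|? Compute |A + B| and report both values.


Cauchy-Davenport: |A + B| ≥ min(p, |A| + |B| - 1) for A, B nonempty in Z/pZ.
|A| = 5, |B| = 2, p = 7.
CD lower bound = min(7, 5 + 2 - 1) = min(7, 6) = 6.
Compute A + B mod 7 directly:
a = 0: 0+0=0, 0+5=5
a = 1: 1+0=1, 1+5=6
a = 2: 2+0=2, 2+5=0
a = 3: 3+0=3, 3+5=1
a = 4: 4+0=4, 4+5=2
A + B = {0, 1, 2, 3, 4, 5, 6}, so |A + B| = 7.
Verify: 7 ≥ 6? Yes ✓.

CD lower bound = 6, actual |A + B| = 7.


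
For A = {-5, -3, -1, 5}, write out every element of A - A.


A - A = {a - a' : a, a' ∈ A}.
Compute a - a' for each ordered pair (a, a'):
a = -5: -5--5=0, -5--3=-2, -5--1=-4, -5-5=-10
a = -3: -3--5=2, -3--3=0, -3--1=-2, -3-5=-8
a = -1: -1--5=4, -1--3=2, -1--1=0, -1-5=-6
a = 5: 5--5=10, 5--3=8, 5--1=6, 5-5=0
Collecting distinct values (and noting 0 appears from a-a):
A - A = {-10, -8, -6, -4, -2, 0, 2, 4, 6, 8, 10}
|A - A| = 11

A - A = {-10, -8, -6, -4, -2, 0, 2, 4, 6, 8, 10}


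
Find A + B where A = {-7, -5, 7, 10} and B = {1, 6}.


A + B = {a + b : a ∈ A, b ∈ B}.
Enumerate all |A|·|B| = 4·2 = 8 pairs (a, b) and collect distinct sums.
a = -7: -7+1=-6, -7+6=-1
a = -5: -5+1=-4, -5+6=1
a = 7: 7+1=8, 7+6=13
a = 10: 10+1=11, 10+6=16
Collecting distinct sums: A + B = {-6, -4, -1, 1, 8, 11, 13, 16}
|A + B| = 8

A + B = {-6, -4, -1, 1, 8, 11, 13, 16}


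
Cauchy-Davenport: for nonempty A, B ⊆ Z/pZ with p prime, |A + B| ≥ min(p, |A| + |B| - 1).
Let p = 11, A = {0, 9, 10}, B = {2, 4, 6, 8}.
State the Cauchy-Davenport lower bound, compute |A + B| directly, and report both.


Cauchy-Davenport: |A + B| ≥ min(p, |A| + |B| - 1) for A, B nonempty in Z/pZ.
|A| = 3, |B| = 4, p = 11.
CD lower bound = min(11, 3 + 4 - 1) = min(11, 6) = 6.
Compute A + B mod 11 directly:
a = 0: 0+2=2, 0+4=4, 0+6=6, 0+8=8
a = 9: 9+2=0, 9+4=2, 9+6=4, 9+8=6
a = 10: 10+2=1, 10+4=3, 10+6=5, 10+8=7
A + B = {0, 1, 2, 3, 4, 5, 6, 7, 8}, so |A + B| = 9.
Verify: 9 ≥ 6? Yes ✓.

CD lower bound = 6, actual |A + B| = 9.


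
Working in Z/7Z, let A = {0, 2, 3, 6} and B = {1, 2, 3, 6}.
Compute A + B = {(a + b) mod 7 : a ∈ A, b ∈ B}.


Work in Z/7Z: reduce every sum a + b modulo 7.
Enumerate all 16 pairs:
a = 0: 0+1=1, 0+2=2, 0+3=3, 0+6=6
a = 2: 2+1=3, 2+2=4, 2+3=5, 2+6=1
a = 3: 3+1=4, 3+2=5, 3+3=6, 3+6=2
a = 6: 6+1=0, 6+2=1, 6+3=2, 6+6=5
Distinct residues collected: {0, 1, 2, 3, 4, 5, 6}
|A + B| = 7 (out of 7 total residues).

A + B = {0, 1, 2, 3, 4, 5, 6}


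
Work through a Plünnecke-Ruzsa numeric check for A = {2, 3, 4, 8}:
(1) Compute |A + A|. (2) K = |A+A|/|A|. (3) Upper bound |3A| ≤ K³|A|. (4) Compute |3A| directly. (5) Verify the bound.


|A| = 4.
Step 1: Compute A + A by enumerating all 16 pairs.
A + A = {4, 5, 6, 7, 8, 10, 11, 12, 16}, so |A + A| = 9.
Step 2: Doubling constant K = |A + A|/|A| = 9/4 = 9/4 ≈ 2.2500.
Step 3: Plünnecke-Ruzsa gives |3A| ≤ K³·|A| = (2.2500)³ · 4 ≈ 45.5625.
Step 4: Compute 3A = A + A + A directly by enumerating all triples (a,b,c) ∈ A³; |3A| = 15.
Step 5: Check 15 ≤ 45.5625? Yes ✓.

K = 9/4, Plünnecke-Ruzsa bound K³|A| ≈ 45.5625, |3A| = 15, inequality holds.


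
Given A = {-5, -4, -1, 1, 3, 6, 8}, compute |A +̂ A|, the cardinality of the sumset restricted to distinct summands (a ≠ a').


Restricted sumset: A +̂ A = {a + a' : a ∈ A, a' ∈ A, a ≠ a'}.
Equivalently, take A + A and drop any sum 2a that is achievable ONLY as a + a for a ∈ A (i.e. sums representable only with equal summands).
Enumerate pairs (a, a') with a < a' (symmetric, so each unordered pair gives one sum; this covers all a ≠ a'):
  -5 + -4 = -9
  -5 + -1 = -6
  -5 + 1 = -4
  -5 + 3 = -2
  -5 + 6 = 1
  -5 + 8 = 3
  -4 + -1 = -5
  -4 + 1 = -3
  -4 + 3 = -1
  -4 + 6 = 2
  -4 + 8 = 4
  -1 + 1 = 0
  -1 + 3 = 2
  -1 + 6 = 5
  -1 + 8 = 7
  1 + 3 = 4
  1 + 6 = 7
  1 + 8 = 9
  3 + 6 = 9
  3 + 8 = 11
  6 + 8 = 14
Collected distinct sums: {-9, -6, -5, -4, -3, -2, -1, 0, 1, 2, 3, 4, 5, 7, 9, 11, 14}
|A +̂ A| = 17
(Reference bound: |A +̂ A| ≥ 2|A| - 3 for |A| ≥ 2, with |A| = 7 giving ≥ 11.)

|A +̂ A| = 17


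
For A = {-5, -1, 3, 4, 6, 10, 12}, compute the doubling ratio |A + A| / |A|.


|A| = 7.
Compute A + A by enumerating all 49 pairs.
A + A = {-10, -6, -2, -1, 1, 2, 3, 5, 6, 7, 8, 9, 10, 11, 12, 13, 14, 15, 16, 18, 20, 22, 24}, so |A + A| = 23.
K = |A + A| / |A| = 23/7 (already in lowest terms) ≈ 3.2857.
Reference: AP of size 7 gives K = 13/7 ≈ 1.8571; a fully generic set of size 7 gives K ≈ 4.0000.

|A| = 7, |A + A| = 23, K = 23/7.


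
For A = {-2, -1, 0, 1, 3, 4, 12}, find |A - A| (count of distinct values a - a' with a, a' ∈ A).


A - A = {a - a' : a, a' ∈ A}; |A| = 7.
Bounds: 2|A|-1 ≤ |A - A| ≤ |A|² - |A| + 1, i.e. 13 ≤ |A - A| ≤ 43.
Note: 0 ∈ A - A always (from a - a). The set is symmetric: if d ∈ A - A then -d ∈ A - A.
Enumerate nonzero differences d = a - a' with a > a' (then include -d):
Positive differences: {1, 2, 3, 4, 5, 6, 8, 9, 11, 12, 13, 14}
Full difference set: {0} ∪ (positive diffs) ∪ (negative diffs).
|A - A| = 1 + 2·12 = 25 (matches direct enumeration: 25).

|A - A| = 25


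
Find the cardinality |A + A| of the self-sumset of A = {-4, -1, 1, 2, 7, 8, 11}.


A + A = {a + a' : a, a' ∈ A}; |A| = 7.
General bounds: 2|A| - 1 ≤ |A + A| ≤ |A|(|A|+1)/2, i.e. 13 ≤ |A + A| ≤ 28.
Lower bound 2|A|-1 is attained iff A is an arithmetic progression.
Enumerate sums a + a' for a ≤ a' (symmetric, so this suffices):
a = -4: -4+-4=-8, -4+-1=-5, -4+1=-3, -4+2=-2, -4+7=3, -4+8=4, -4+11=7
a = -1: -1+-1=-2, -1+1=0, -1+2=1, -1+7=6, -1+8=7, -1+11=10
a = 1: 1+1=2, 1+2=3, 1+7=8, 1+8=9, 1+11=12
a = 2: 2+2=4, 2+7=9, 2+8=10, 2+11=13
a = 7: 7+7=14, 7+8=15, 7+11=18
a = 8: 8+8=16, 8+11=19
a = 11: 11+11=22
Distinct sums: {-8, -5, -3, -2, 0, 1, 2, 3, 4, 6, 7, 8, 9, 10, 12, 13, 14, 15, 16, 18, 19, 22}
|A + A| = 22

|A + A| = 22


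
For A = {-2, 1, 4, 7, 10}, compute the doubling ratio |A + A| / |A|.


|A| = 5.
Compute A + A by enumerating all 25 pairs.
A + A = {-4, -1, 2, 5, 8, 11, 14, 17, 20}, so |A + A| = 9.
K = |A + A| / |A| = 9/5 (already in lowest terms) ≈ 1.8000.
Reference: AP of size 5 gives K = 9/5 ≈ 1.8000; a fully generic set of size 5 gives K ≈ 3.0000.

|A| = 5, |A + A| = 9, K = 9/5.


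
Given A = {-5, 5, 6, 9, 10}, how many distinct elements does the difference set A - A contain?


A - A = {a - a' : a, a' ∈ A}; |A| = 5.
Bounds: 2|A|-1 ≤ |A - A| ≤ |A|² - |A| + 1, i.e. 9 ≤ |A - A| ≤ 21.
Note: 0 ∈ A - A always (from a - a). The set is symmetric: if d ∈ A - A then -d ∈ A - A.
Enumerate nonzero differences d = a - a' with a > a' (then include -d):
Positive differences: {1, 3, 4, 5, 10, 11, 14, 15}
Full difference set: {0} ∪ (positive diffs) ∪ (negative diffs).
|A - A| = 1 + 2·8 = 17 (matches direct enumeration: 17).

|A - A| = 17


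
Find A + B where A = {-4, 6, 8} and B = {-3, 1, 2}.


A + B = {a + b : a ∈ A, b ∈ B}.
Enumerate all |A|·|B| = 3·3 = 9 pairs (a, b) and collect distinct sums.
a = -4: -4+-3=-7, -4+1=-3, -4+2=-2
a = 6: 6+-3=3, 6+1=7, 6+2=8
a = 8: 8+-3=5, 8+1=9, 8+2=10
Collecting distinct sums: A + B = {-7, -3, -2, 3, 5, 7, 8, 9, 10}
|A + B| = 9

A + B = {-7, -3, -2, 3, 5, 7, 8, 9, 10}


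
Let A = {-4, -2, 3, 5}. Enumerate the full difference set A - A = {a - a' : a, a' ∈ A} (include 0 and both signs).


A - A = {a - a' : a, a' ∈ A}.
Compute a - a' for each ordered pair (a, a'):
a = -4: -4--4=0, -4--2=-2, -4-3=-7, -4-5=-9
a = -2: -2--4=2, -2--2=0, -2-3=-5, -2-5=-7
a = 3: 3--4=7, 3--2=5, 3-3=0, 3-5=-2
a = 5: 5--4=9, 5--2=7, 5-3=2, 5-5=0
Collecting distinct values (and noting 0 appears from a-a):
A - A = {-9, -7, -5, -2, 0, 2, 5, 7, 9}
|A - A| = 9

A - A = {-9, -7, -5, -2, 0, 2, 5, 7, 9}


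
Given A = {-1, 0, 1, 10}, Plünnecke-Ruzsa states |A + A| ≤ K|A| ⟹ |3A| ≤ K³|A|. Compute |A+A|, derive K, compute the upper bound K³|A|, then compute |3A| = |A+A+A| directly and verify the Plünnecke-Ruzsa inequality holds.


|A| = 4.
Step 1: Compute A + A by enumerating all 16 pairs.
A + A = {-2, -1, 0, 1, 2, 9, 10, 11, 20}, so |A + A| = 9.
Step 2: Doubling constant K = |A + A|/|A| = 9/4 = 9/4 ≈ 2.2500.
Step 3: Plünnecke-Ruzsa gives |3A| ≤ K³·|A| = (2.2500)³ · 4 ≈ 45.5625.
Step 4: Compute 3A = A + A + A directly by enumerating all triples (a,b,c) ∈ A³; |3A| = 16.
Step 5: Check 16 ≤ 45.5625? Yes ✓.

K = 9/4, Plünnecke-Ruzsa bound K³|A| ≈ 45.5625, |3A| = 16, inequality holds.


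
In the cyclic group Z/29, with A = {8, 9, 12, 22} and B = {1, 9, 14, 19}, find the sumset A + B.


Work in Z/29Z: reduce every sum a + b modulo 29.
Enumerate all 16 pairs:
a = 8: 8+1=9, 8+9=17, 8+14=22, 8+19=27
a = 9: 9+1=10, 9+9=18, 9+14=23, 9+19=28
a = 12: 12+1=13, 12+9=21, 12+14=26, 12+19=2
a = 22: 22+1=23, 22+9=2, 22+14=7, 22+19=12
Distinct residues collected: {2, 7, 9, 10, 12, 13, 17, 18, 21, 22, 23, 26, 27, 28}
|A + B| = 14 (out of 29 total residues).

A + B = {2, 7, 9, 10, 12, 13, 17, 18, 21, 22, 23, 26, 27, 28}


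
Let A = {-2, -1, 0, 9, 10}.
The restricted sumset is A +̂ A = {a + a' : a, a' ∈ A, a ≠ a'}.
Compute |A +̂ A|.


Restricted sumset: A +̂ A = {a + a' : a ∈ A, a' ∈ A, a ≠ a'}.
Equivalently, take A + A and drop any sum 2a that is achievable ONLY as a + a for a ∈ A (i.e. sums representable only with equal summands).
Enumerate pairs (a, a') with a < a' (symmetric, so each unordered pair gives one sum; this covers all a ≠ a'):
  -2 + -1 = -3
  -2 + 0 = -2
  -2 + 9 = 7
  -2 + 10 = 8
  -1 + 0 = -1
  -1 + 9 = 8
  -1 + 10 = 9
  0 + 9 = 9
  0 + 10 = 10
  9 + 10 = 19
Collected distinct sums: {-3, -2, -1, 7, 8, 9, 10, 19}
|A +̂ A| = 8
(Reference bound: |A +̂ A| ≥ 2|A| - 3 for |A| ≥ 2, with |A| = 5 giving ≥ 7.)

|A +̂ A| = 8


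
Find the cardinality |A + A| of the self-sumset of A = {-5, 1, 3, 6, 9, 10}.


A + A = {a + a' : a, a' ∈ A}; |A| = 6.
General bounds: 2|A| - 1 ≤ |A + A| ≤ |A|(|A|+1)/2, i.e. 11 ≤ |A + A| ≤ 21.
Lower bound 2|A|-1 is attained iff A is an arithmetic progression.
Enumerate sums a + a' for a ≤ a' (symmetric, so this suffices):
a = -5: -5+-5=-10, -5+1=-4, -5+3=-2, -5+6=1, -5+9=4, -5+10=5
a = 1: 1+1=2, 1+3=4, 1+6=7, 1+9=10, 1+10=11
a = 3: 3+3=6, 3+6=9, 3+9=12, 3+10=13
a = 6: 6+6=12, 6+9=15, 6+10=16
a = 9: 9+9=18, 9+10=19
a = 10: 10+10=20
Distinct sums: {-10, -4, -2, 1, 2, 4, 5, 6, 7, 9, 10, 11, 12, 13, 15, 16, 18, 19, 20}
|A + A| = 19

|A + A| = 19


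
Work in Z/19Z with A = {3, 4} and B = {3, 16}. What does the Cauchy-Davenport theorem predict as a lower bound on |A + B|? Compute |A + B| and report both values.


Cauchy-Davenport: |A + B| ≥ min(p, |A| + |B| - 1) for A, B nonempty in Z/pZ.
|A| = 2, |B| = 2, p = 19.
CD lower bound = min(19, 2 + 2 - 1) = min(19, 3) = 3.
Compute A + B mod 19 directly:
a = 3: 3+3=6, 3+16=0
a = 4: 4+3=7, 4+16=1
A + B = {0, 1, 6, 7}, so |A + B| = 4.
Verify: 4 ≥ 3? Yes ✓.

CD lower bound = 3, actual |A + B| = 4.


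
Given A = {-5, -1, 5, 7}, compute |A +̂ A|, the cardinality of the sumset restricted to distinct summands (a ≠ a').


Restricted sumset: A +̂ A = {a + a' : a ∈ A, a' ∈ A, a ≠ a'}.
Equivalently, take A + A and drop any sum 2a that is achievable ONLY as a + a for a ∈ A (i.e. sums representable only with equal summands).
Enumerate pairs (a, a') with a < a' (symmetric, so each unordered pair gives one sum; this covers all a ≠ a'):
  -5 + -1 = -6
  -5 + 5 = 0
  -5 + 7 = 2
  -1 + 5 = 4
  -1 + 7 = 6
  5 + 7 = 12
Collected distinct sums: {-6, 0, 2, 4, 6, 12}
|A +̂ A| = 6
(Reference bound: |A +̂ A| ≥ 2|A| - 3 for |A| ≥ 2, with |A| = 4 giving ≥ 5.)

|A +̂ A| = 6


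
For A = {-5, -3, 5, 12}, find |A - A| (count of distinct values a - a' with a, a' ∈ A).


A - A = {a - a' : a, a' ∈ A}; |A| = 4.
Bounds: 2|A|-1 ≤ |A - A| ≤ |A|² - |A| + 1, i.e. 7 ≤ |A - A| ≤ 13.
Note: 0 ∈ A - A always (from a - a). The set is symmetric: if d ∈ A - A then -d ∈ A - A.
Enumerate nonzero differences d = a - a' with a > a' (then include -d):
Positive differences: {2, 7, 8, 10, 15, 17}
Full difference set: {0} ∪ (positive diffs) ∪ (negative diffs).
|A - A| = 1 + 2·6 = 13 (matches direct enumeration: 13).

|A - A| = 13


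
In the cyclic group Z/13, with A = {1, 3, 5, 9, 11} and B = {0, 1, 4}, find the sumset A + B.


Work in Z/13Z: reduce every sum a + b modulo 13.
Enumerate all 15 pairs:
a = 1: 1+0=1, 1+1=2, 1+4=5
a = 3: 3+0=3, 3+1=4, 3+4=7
a = 5: 5+0=5, 5+1=6, 5+4=9
a = 9: 9+0=9, 9+1=10, 9+4=0
a = 11: 11+0=11, 11+1=12, 11+4=2
Distinct residues collected: {0, 1, 2, 3, 4, 5, 6, 7, 9, 10, 11, 12}
|A + B| = 12 (out of 13 total residues).

A + B = {0, 1, 2, 3, 4, 5, 6, 7, 9, 10, 11, 12}


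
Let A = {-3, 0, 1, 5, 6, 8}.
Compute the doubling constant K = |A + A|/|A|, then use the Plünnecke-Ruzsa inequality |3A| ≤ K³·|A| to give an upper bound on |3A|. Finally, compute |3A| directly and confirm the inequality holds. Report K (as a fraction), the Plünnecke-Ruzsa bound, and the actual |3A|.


|A| = 6.
Step 1: Compute A + A by enumerating all 36 pairs.
A + A = {-6, -3, -2, 0, 1, 2, 3, 5, 6, 7, 8, 9, 10, 11, 12, 13, 14, 16}, so |A + A| = 18.
Step 2: Doubling constant K = |A + A|/|A| = 18/6 = 18/6 ≈ 3.0000.
Step 3: Plünnecke-Ruzsa gives |3A| ≤ K³·|A| = (3.0000)³ · 6 ≈ 162.0000.
Step 4: Compute 3A = A + A + A directly by enumerating all triples (a,b,c) ∈ A³; |3A| = 30.
Step 5: Check 30 ≤ 162.0000? Yes ✓.

K = 18/6, Plünnecke-Ruzsa bound K³|A| ≈ 162.0000, |3A| = 30, inequality holds.


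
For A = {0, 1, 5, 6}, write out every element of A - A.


A - A = {a - a' : a, a' ∈ A}.
Compute a - a' for each ordered pair (a, a'):
a = 0: 0-0=0, 0-1=-1, 0-5=-5, 0-6=-6
a = 1: 1-0=1, 1-1=0, 1-5=-4, 1-6=-5
a = 5: 5-0=5, 5-1=4, 5-5=0, 5-6=-1
a = 6: 6-0=6, 6-1=5, 6-5=1, 6-6=0
Collecting distinct values (and noting 0 appears from a-a):
A - A = {-6, -5, -4, -1, 0, 1, 4, 5, 6}
|A - A| = 9

A - A = {-6, -5, -4, -1, 0, 1, 4, 5, 6}


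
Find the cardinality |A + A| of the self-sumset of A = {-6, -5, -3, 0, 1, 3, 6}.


A + A = {a + a' : a, a' ∈ A}; |A| = 7.
General bounds: 2|A| - 1 ≤ |A + A| ≤ |A|(|A|+1)/2, i.e. 13 ≤ |A + A| ≤ 28.
Lower bound 2|A|-1 is attained iff A is an arithmetic progression.
Enumerate sums a + a' for a ≤ a' (symmetric, so this suffices):
a = -6: -6+-6=-12, -6+-5=-11, -6+-3=-9, -6+0=-6, -6+1=-5, -6+3=-3, -6+6=0
a = -5: -5+-5=-10, -5+-3=-8, -5+0=-5, -5+1=-4, -5+3=-2, -5+6=1
a = -3: -3+-3=-6, -3+0=-3, -3+1=-2, -3+3=0, -3+6=3
a = 0: 0+0=0, 0+1=1, 0+3=3, 0+6=6
a = 1: 1+1=2, 1+3=4, 1+6=7
a = 3: 3+3=6, 3+6=9
a = 6: 6+6=12
Distinct sums: {-12, -11, -10, -9, -8, -6, -5, -4, -3, -2, 0, 1, 2, 3, 4, 6, 7, 9, 12}
|A + A| = 19

|A + A| = 19


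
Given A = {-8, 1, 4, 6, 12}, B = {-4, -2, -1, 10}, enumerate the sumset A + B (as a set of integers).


A + B = {a + b : a ∈ A, b ∈ B}.
Enumerate all |A|·|B| = 5·4 = 20 pairs (a, b) and collect distinct sums.
a = -8: -8+-4=-12, -8+-2=-10, -8+-1=-9, -8+10=2
a = 1: 1+-4=-3, 1+-2=-1, 1+-1=0, 1+10=11
a = 4: 4+-4=0, 4+-2=2, 4+-1=3, 4+10=14
a = 6: 6+-4=2, 6+-2=4, 6+-1=5, 6+10=16
a = 12: 12+-4=8, 12+-2=10, 12+-1=11, 12+10=22
Collecting distinct sums: A + B = {-12, -10, -9, -3, -1, 0, 2, 3, 4, 5, 8, 10, 11, 14, 16, 22}
|A + B| = 16

A + B = {-12, -10, -9, -3, -1, 0, 2, 3, 4, 5, 8, 10, 11, 14, 16, 22}


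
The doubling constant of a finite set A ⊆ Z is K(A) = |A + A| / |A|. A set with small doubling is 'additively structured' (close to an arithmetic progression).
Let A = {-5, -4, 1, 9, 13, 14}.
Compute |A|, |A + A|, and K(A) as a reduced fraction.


|A| = 6.
Compute A + A by enumerating all 36 pairs.
A + A = {-10, -9, -8, -4, -3, 2, 4, 5, 8, 9, 10, 14, 15, 18, 22, 23, 26, 27, 28}, so |A + A| = 19.
K = |A + A| / |A| = 19/6 (already in lowest terms) ≈ 3.1667.
Reference: AP of size 6 gives K = 11/6 ≈ 1.8333; a fully generic set of size 6 gives K ≈ 3.5000.

|A| = 6, |A + A| = 19, K = 19/6.


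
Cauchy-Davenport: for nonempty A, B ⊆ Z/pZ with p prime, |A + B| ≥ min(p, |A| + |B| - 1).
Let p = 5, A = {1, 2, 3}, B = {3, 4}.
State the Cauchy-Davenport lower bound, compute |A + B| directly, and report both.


Cauchy-Davenport: |A + B| ≥ min(p, |A| + |B| - 1) for A, B nonempty in Z/pZ.
|A| = 3, |B| = 2, p = 5.
CD lower bound = min(5, 3 + 2 - 1) = min(5, 4) = 4.
Compute A + B mod 5 directly:
a = 1: 1+3=4, 1+4=0
a = 2: 2+3=0, 2+4=1
a = 3: 3+3=1, 3+4=2
A + B = {0, 1, 2, 4}, so |A + B| = 4.
Verify: 4 ≥ 4? Yes ✓.

CD lower bound = 4, actual |A + B| = 4.


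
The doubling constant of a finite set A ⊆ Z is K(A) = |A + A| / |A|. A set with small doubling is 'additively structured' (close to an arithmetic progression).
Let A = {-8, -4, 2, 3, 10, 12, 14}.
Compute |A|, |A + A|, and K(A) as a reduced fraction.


|A| = 7.
Compute A + A by enumerating all 49 pairs.
A + A = {-16, -12, -8, -6, -5, -2, -1, 2, 4, 5, 6, 8, 10, 12, 13, 14, 15, 16, 17, 20, 22, 24, 26, 28}, so |A + A| = 24.
K = |A + A| / |A| = 24/7 (already in lowest terms) ≈ 3.4286.
Reference: AP of size 7 gives K = 13/7 ≈ 1.8571; a fully generic set of size 7 gives K ≈ 4.0000.

|A| = 7, |A + A| = 24, K = 24/7.


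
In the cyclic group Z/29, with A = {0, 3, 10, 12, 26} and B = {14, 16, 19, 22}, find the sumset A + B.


Work in Z/29Z: reduce every sum a + b modulo 29.
Enumerate all 20 pairs:
a = 0: 0+14=14, 0+16=16, 0+19=19, 0+22=22
a = 3: 3+14=17, 3+16=19, 3+19=22, 3+22=25
a = 10: 10+14=24, 10+16=26, 10+19=0, 10+22=3
a = 12: 12+14=26, 12+16=28, 12+19=2, 12+22=5
a = 26: 26+14=11, 26+16=13, 26+19=16, 26+22=19
Distinct residues collected: {0, 2, 3, 5, 11, 13, 14, 16, 17, 19, 22, 24, 25, 26, 28}
|A + B| = 15 (out of 29 total residues).

A + B = {0, 2, 3, 5, 11, 13, 14, 16, 17, 19, 22, 24, 25, 26, 28}


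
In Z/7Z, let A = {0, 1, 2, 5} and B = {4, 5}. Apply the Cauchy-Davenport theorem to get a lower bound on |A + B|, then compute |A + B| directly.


Cauchy-Davenport: |A + B| ≥ min(p, |A| + |B| - 1) for A, B nonempty in Z/pZ.
|A| = 4, |B| = 2, p = 7.
CD lower bound = min(7, 4 + 2 - 1) = min(7, 5) = 5.
Compute A + B mod 7 directly:
a = 0: 0+4=4, 0+5=5
a = 1: 1+4=5, 1+5=6
a = 2: 2+4=6, 2+5=0
a = 5: 5+4=2, 5+5=3
A + B = {0, 2, 3, 4, 5, 6}, so |A + B| = 6.
Verify: 6 ≥ 5? Yes ✓.

CD lower bound = 5, actual |A + B| = 6.


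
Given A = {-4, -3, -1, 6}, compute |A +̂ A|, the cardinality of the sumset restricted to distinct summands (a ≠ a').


Restricted sumset: A +̂ A = {a + a' : a ∈ A, a' ∈ A, a ≠ a'}.
Equivalently, take A + A and drop any sum 2a that is achievable ONLY as a + a for a ∈ A (i.e. sums representable only with equal summands).
Enumerate pairs (a, a') with a < a' (symmetric, so each unordered pair gives one sum; this covers all a ≠ a'):
  -4 + -3 = -7
  -4 + -1 = -5
  -4 + 6 = 2
  -3 + -1 = -4
  -3 + 6 = 3
  -1 + 6 = 5
Collected distinct sums: {-7, -5, -4, 2, 3, 5}
|A +̂ A| = 6
(Reference bound: |A +̂ A| ≥ 2|A| - 3 for |A| ≥ 2, with |A| = 4 giving ≥ 5.)

|A +̂ A| = 6
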